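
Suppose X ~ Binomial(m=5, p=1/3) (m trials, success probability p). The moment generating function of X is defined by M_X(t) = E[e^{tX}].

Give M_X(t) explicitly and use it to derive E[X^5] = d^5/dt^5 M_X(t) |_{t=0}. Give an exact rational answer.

M_X(t) = (e^(t)/3 + 2/3)^5
M′(t) = 5*e^(5*t)/243 + 40*e^(4*t)/243 + 40*e^(3*t)/81 + 160*e^(2*t)/243 + 80*e^(t)/243
M′′(t) = 25*e^(5*t)/243 + 160*e^(4*t)/243 + 40*e^(3*t)/27 + 320*e^(2*t)/243 + 80*e^(t)/243
M′′′(t) = 125*e^(5*t)/243 + 640*e^(4*t)/243 + 40*e^(3*t)/9 + 640*e^(2*t)/243 + 80*e^(t)/243
M′′′′(t) = 625*e^(5*t)/243 + 2560*e^(4*t)/243 + 40*e^(3*t)/3 + 1280*e^(2*t)/243 + 80*e^(t)/243
M′′′′′(t) = 3125*e^(5*t)/243 + 10240*e^(4*t)/243 + 40*e^(3*t) + 2560*e^(2*t)/243 + 80*e^(t)/243

E[X^5] = M′′′′′(0) = 8575/81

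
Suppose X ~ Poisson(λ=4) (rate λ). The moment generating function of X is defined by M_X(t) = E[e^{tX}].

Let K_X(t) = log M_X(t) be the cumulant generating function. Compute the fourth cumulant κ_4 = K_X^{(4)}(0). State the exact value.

M_X(t) = e^(4*e^(t) - 4)
K_X(t) = log M_X(t) = 4*e^(t) - 4
dK/dt = 4*e^(t)
d^2K/dt^2 = 4*e^(t)
d^3K/dt^3 = 4*e^(t)
d^4K/dt^4 = 4*e^(t)

κ_4 = d^4K/dt^4 |_{t=0} = 4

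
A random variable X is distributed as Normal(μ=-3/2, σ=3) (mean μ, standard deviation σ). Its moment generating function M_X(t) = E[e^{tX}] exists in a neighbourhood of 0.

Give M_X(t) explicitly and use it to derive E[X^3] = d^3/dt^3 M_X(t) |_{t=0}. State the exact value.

E[X^3] = d^3M/dt^3 |_{t=0} = -351/8

M_X(t) = e^(9*t^2/2 - 3*t/2)
dM/dt = 9*t*e^(-3*t/2)*e^(9*t^2/2) - 3*e^(-3*t/2)*e^(9*t^2/2)/2
d^2M/dt^2 = (324*t^2*e^(9*t^2/2) - 108*t*e^(9*t^2/2) + 45*e^(9*t^2/2))*e^(-3*t/2)/4
d^3M/dt^3 = (5832*t^3*e^(9*t^2/2) - 2916*t^2*e^(9*t^2/2) + 2430*t*e^(9*t^2/2) - 351*e^(9*t^2/2))*e^(-3*t/2)/8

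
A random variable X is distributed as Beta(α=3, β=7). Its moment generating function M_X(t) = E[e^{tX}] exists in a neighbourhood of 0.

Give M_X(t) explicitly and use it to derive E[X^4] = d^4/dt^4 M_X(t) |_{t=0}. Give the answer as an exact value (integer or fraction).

M_X(t) = ₁F₁(3; 10; t)
dM/dt = 3*₁F₁(4; 11; t)/10
d^2M/dt^2 = 6*₁F₁(5; 12; t)/55
d^3M/dt^3 = ₁F₁(6; 13; t)/22
d^4M/dt^4 = 3*₁F₁(7; 14; t)/143

E[X^4] = d^4M/dt^4 |_{t=0} = 3/143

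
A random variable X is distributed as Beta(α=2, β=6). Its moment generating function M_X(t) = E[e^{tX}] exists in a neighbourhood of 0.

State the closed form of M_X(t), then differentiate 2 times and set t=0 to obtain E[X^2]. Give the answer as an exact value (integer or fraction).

M_X(t) = ₁F₁(2; 8; t)
D^2[M](t) = ₁F₁(4; 10; t)/12

E[X^2] = D^2[M](0) = 1/12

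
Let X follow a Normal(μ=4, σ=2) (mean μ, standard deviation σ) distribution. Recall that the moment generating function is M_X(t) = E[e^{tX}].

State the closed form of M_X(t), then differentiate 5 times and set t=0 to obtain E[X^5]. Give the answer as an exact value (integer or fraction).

M_X(t) = e^(2*t^2 + 4*t)
dM/dt = 4*t*e^(4*t)*e^(2*t^2) + 4*e^(4*t)*e^(2*t^2)
d^2M/dt^2 = 16*t^2*e^(4*t)*e^(2*t^2) + 32*t*e^(4*t)*e^(2*t^2) + 20*e^(4*t)*e^(2*t^2)
d^3M/dt^3 = 64*t^3*e^(4*t)*e^(2*t^2) + 192*t^2*e^(4*t)*e^(2*t^2) + 240*t*e^(4*t)*e^(2*t^2) + 112*e^(4*t)*e^(2*t^2)
d^4M/dt^4 = 256*t^4*e^(4*t)*e^(2*t^2) + 1024*t^3*e^(4*t)*e^(2*t^2) + 1920*t^2*e^(4*t)*e^(2*t^2) + 1792*t*e^(4*t)*e^(2*t^2) + 688*e^(4*t)*e^(2*t^2)

E[X^5] = d^5M/dt^5 |_{t=0} = 4544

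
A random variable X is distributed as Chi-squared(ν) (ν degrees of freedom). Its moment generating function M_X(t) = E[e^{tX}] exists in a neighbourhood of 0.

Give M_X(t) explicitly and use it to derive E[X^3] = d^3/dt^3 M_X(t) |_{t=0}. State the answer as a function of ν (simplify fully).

E[X^3] = M^(3)(0) = ν*(ν^2 + 6*ν + 8)

M_X(t) = (1 - 2*t)^(-ν/2)
M^(3)(t) = (-ν^3 - 6*ν^2 - 8*ν)/(8*t^3*(1 - 2*t)^(ν/2) - 12*t^2*(1 - 2*t)^(ν/2) + 6*t*(1 - 2*t)^(ν/2) - (1 - 2*t)^(ν/2))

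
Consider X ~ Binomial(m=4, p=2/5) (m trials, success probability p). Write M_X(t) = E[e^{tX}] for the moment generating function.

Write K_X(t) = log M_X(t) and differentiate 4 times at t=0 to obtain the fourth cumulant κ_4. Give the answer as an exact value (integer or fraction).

M_X(t) = (2*e^(t)/5 + 3/5)^4
K_X(t) = log M_X(t) = 4*log(2*e^(t)/5 + 3/5)
D^4[K](t) = (96*e^(3*t) - 576*e^(2*t) + 216*e^(t))/(16*e^(4*t) + 96*e^(3*t) + 216*e^(2*t) + 216*e^(t) + 81)

κ_4 = D^4[K](0) = -264/625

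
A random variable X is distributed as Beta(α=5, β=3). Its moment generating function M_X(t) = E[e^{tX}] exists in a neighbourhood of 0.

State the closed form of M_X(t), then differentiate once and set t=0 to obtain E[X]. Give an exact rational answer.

E[X] = D[M](0) = 5/8

M_X(t) = ₁F₁(5; 8; t)
D[M](t) = 5*₁F₁(6; 9; t)/8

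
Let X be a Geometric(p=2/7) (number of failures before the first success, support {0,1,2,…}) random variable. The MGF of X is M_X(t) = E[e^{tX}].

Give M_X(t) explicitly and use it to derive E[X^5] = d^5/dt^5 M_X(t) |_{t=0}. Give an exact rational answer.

E[X^5] = d^5M/dt^5 |_{t=0} = 47255/2

M_X(t) = 2/(7*(1 - 5*e^(t)/7))
dM/dt = 10*e^(t)/(25*e^(2*t) - 70*e^(t) + 49)
d^2M/dt^2 = (-50*e^(2*t) - 70*e^(t))/(125*e^(3*t) - 525*e^(2*t) + 735*e^(t) - 343)
d^3M/dt^3 = (250*e^(3*t) + 1400*e^(2*t) + 490*e^(t))/(625*e^(4*t) - 3500*e^(3*t) + 7350*e^(2*t) - 6860*e^(t) + 2401)
d^4M/dt^4 = (-1250*e^(4*t) - 19250*e^(3*t) - 26950*e^(2*t) - 3430*e^(t))/(3125*e^(5*t) - 21875*e^(4*t) + 61250*e^(3*t) - 85750*e^(2*t) + 60025*e^(t) - 16807)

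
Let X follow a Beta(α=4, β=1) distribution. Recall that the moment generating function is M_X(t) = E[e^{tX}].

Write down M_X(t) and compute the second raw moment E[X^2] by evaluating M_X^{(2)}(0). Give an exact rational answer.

E[X^2] = d^2M/dt^2 |_{t=0} = 2/3

M_X(t) = ₁F₁(4; 5; t)
dM/dt = 4*₁F₁(5; 6; t)/5
d^2M/dt^2 = 2*₁F₁(6; 7; t)/3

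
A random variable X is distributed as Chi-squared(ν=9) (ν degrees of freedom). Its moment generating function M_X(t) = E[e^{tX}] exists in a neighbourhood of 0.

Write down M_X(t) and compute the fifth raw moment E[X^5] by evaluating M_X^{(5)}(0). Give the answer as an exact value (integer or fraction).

E[X^5] = d^5M/dt^5 |_{t=0} = 328185

M_X(t) = (1 - 2*t)^(-9/2)
dM/dt = -9/(32*t^5*√(1 - 2*t) - 80*t^4*√(1 - 2*t) + 80*t^3*√(1 - 2*t) - 40*t^2*√(1 - 2*t) + 10*t*√(1 - 2*t) - √(1 - 2*t))
d^2M/dt^2 = 99/(64*t^6*√(1 - 2*t) - 192*t^5*√(1 - 2*t) + 240*t^4*√(1 - 2*t) - 160*t^3*√(1 - 2*t) + 60*t^2*√(1 - 2*t) - 12*t*√(1 - 2*t) + √(1 - 2*t))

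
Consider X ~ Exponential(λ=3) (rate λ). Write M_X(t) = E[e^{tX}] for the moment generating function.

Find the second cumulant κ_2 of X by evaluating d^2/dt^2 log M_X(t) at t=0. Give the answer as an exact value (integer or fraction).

M_X(t) = 3/(3 - t)
K_X(t) = log M_X(t) = -log(3 - t) + log(3)
D^2[K](t) = 1/(t^2 - 6*t + 9)

κ_2 = D^2[K](0) = 1/9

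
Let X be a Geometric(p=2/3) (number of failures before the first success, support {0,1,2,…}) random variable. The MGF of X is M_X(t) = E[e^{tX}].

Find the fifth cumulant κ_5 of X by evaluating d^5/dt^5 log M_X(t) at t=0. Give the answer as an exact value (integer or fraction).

M_X(t) = 2/(3*(1 - e^(t)/3))
K_X(t) = log M_X(t) = -log(1 - e^(t)/3) - log(3) + log(2)
K′(t) = -e^(t)/(e^(t) - 3)
K′′(t) = 3*e^(t)/(e^(2*t) - 6*e^(t) + 9)
K′′′(t) = (-3*e^(2*t) - 9*e^(t))/(e^(3*t) - 9*e^(2*t) + 27*e^(t) - 27)
K′′′′(t) = (3*e^(3*t) + 36*e^(2*t) + 27*e^(t))/(e^(4*t) - 12*e^(3*t) + 54*e^(2*t) - 108*e^(t) + 81)
K′′′′′(t) = (-3*e^(4*t) - 99*e^(3*t) - 297*e^(2*t) - 81*e^(t))/(e^(5*t) - 15*e^(4*t) + 90*e^(3*t) - 270*e^(2*t) + 405*e^(t) - 243)

κ_5 = K′′′′′(0) = 15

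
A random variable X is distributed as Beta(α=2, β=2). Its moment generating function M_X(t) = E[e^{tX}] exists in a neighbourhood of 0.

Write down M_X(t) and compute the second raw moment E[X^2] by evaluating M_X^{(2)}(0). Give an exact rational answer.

M_X(t) = ₁F₁(2; 4; t)
M^(2)(t) = 3*₁F₁(4; 6; t)/10

E[X^2] = M^(2)(0) = 3/10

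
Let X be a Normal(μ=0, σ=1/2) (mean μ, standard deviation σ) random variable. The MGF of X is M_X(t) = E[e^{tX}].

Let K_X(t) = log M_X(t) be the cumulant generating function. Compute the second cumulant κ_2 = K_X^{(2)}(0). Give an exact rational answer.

κ_2 = K′′(0) = 1/4

M_X(t) = e^(t^2/8)
K_X(t) = log M_X(t) = t^2/8
K′(t) = t/4
K′′(t) = 1/4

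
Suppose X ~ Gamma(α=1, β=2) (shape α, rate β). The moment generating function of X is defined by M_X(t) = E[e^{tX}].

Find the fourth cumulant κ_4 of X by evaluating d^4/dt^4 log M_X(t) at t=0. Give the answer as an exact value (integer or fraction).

κ_4 = K′′′′(0) = 3/8

M_X(t) = 2/(2 - t)
K_X(t) = log M_X(t) = -log(2 - t) + log(2)
K′(t) = -1/(t - 2)
K′′(t) = 1/(t^2 - 4*t + 4)
K′′′(t) = -2/(t^3 - 6*t^2 + 12*t - 8)
K′′′′(t) = 6/(t^4 - 8*t^3 + 24*t^2 - 32*t + 16)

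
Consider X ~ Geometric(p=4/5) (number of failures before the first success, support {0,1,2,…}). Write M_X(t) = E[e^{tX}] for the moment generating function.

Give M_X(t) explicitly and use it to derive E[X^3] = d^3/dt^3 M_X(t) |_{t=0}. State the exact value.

E[X^3] = M′′′(0) = 23/32

M_X(t) = 4/(5*(1 - e^(t)/5))
M′(t) = 4*e^(t)/(e^(2*t) - 10*e^(t) + 25)
M′′(t) = (-4*e^(2*t) - 20*e^(t))/(e^(3*t) - 15*e^(2*t) + 75*e^(t) - 125)
M′′′(t) = (4*e^(3*t) + 80*e^(2*t) + 100*e^(t))/(e^(4*t) - 20*e^(3*t) + 150*e^(2*t) - 500*e^(t) + 625)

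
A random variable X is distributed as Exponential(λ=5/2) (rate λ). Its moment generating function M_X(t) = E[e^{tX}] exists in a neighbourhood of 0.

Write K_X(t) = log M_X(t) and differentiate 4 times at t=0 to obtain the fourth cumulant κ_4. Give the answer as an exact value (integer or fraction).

M_X(t) = 5/(2*(5/2 - t))
K_X(t) = log M_X(t) = -log(5/2 - t) - log(2) + log(5)
K^(4)(t) = 96/(16*t^4 - 160*t^3 + 600*t^2 - 1000*t + 625)

κ_4 = K^(4)(0) = 96/625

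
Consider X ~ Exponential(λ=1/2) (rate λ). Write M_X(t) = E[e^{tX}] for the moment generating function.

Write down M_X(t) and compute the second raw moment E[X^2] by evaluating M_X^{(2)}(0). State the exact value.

M_X(t) = 1/(2*(1/2 - t))
M^(2)(t) = -8/(8*t^3 - 12*t^2 + 6*t - 1)

E[X^2] = M^(2)(0) = 8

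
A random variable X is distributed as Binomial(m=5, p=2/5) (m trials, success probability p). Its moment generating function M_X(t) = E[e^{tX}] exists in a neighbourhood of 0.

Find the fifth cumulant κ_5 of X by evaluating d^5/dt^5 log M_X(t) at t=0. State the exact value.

κ_5 = d^5K/dt^5 |_{t=0} = -282/625

M_X(t) = (2*e^(t)/5 + 3/5)^5
K_X(t) = log M_X(t) = 5*log(2*e^(t)/5 + 3/5)
dK/dt = 10*e^(t)/(2*e^(t) + 3)
d^2K/dt^2 = 30*e^(t)/(4*e^(2*t) + 12*e^(t) + 9)
d^3K/dt^3 = (-60*e^(2*t) + 90*e^(t))/(8*e^(3*t) + 36*e^(2*t) + 54*e^(t) + 27)
d^4K/dt^4 = (120*e^(3*t) - 720*e^(2*t) + 270*e^(t))/(16*e^(4*t) + 96*e^(3*t) + 216*e^(2*t) + 216*e^(t) + 81)
d^5K/dt^5 = (-240*e^(4*t) + 3960*e^(3*t) - 5940*e^(2*t) + 810*e^(t))/(32*e^(5*t) + 240*e^(4*t) + 720*e^(3*t) + 1080*e^(2*t) + 810*e^(t) + 243)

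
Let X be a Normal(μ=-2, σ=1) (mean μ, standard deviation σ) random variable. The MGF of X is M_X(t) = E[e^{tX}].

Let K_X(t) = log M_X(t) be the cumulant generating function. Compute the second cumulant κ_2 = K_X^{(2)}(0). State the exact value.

M_X(t) = e^(t^2/2 - 2*t)
K_X(t) = log M_X(t) = t^2/2 - 2*t
K^(2)(t) = 1

κ_2 = K^(2)(0) = 1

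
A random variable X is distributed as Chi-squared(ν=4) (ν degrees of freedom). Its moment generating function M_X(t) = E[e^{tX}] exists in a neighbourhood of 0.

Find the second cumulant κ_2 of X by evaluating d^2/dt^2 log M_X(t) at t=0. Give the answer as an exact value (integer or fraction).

κ_2 = K′′(0) = 8

M_X(t) = (1 - 2*t)^(-2)
K_X(t) = log M_X(t) = -2*log(1 - 2*t)
K′(t) = -4/(2*t - 1)
K′′(t) = 8/(4*t^2 - 4*t + 1)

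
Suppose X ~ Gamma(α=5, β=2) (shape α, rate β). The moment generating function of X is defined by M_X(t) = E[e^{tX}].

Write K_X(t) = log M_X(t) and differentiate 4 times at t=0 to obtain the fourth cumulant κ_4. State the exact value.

κ_4 = K^(4)(0) = 15/8

M_X(t) = 32/(2 - t)^5
K_X(t) = log M_X(t) = -5*log(2 - t) + 5*log(2)
K^(4)(t) = 30/(t^4 - 8*t^3 + 24*t^2 - 32*t + 16)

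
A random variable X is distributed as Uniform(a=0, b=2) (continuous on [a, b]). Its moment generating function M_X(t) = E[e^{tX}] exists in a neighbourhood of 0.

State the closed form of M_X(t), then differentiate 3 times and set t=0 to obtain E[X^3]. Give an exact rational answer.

E[X^3] = M′′′(0) = 2

M_X(t) = (e^(2*t) - 1)/(2*t)
M′(t) = (2*t*e^(2*t) - e^(2*t) + 1)/(2*t^2)
M′′(t) = (2*t^2*e^(2*t) - 2*t*e^(2*t) + e^(2*t) - 1)/t^3
M′′′(t) = (4*t^3*e^(2*t) - 6*t^2*e^(2*t) + 6*t*e^(2*t) - 3*e^(2*t) + 3)/t^4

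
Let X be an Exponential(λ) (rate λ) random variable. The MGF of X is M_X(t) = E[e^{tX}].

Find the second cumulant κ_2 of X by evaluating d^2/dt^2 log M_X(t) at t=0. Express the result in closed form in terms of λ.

M_X(t) = λ/(λ - t)
K_X(t) = log M_X(t) = log(λ) - log(λ - t)
D^2[K](t) = 1/(λ^2 - 2*λ*t + t^2)

κ_2 = D^2[K](0) = λ^(-2)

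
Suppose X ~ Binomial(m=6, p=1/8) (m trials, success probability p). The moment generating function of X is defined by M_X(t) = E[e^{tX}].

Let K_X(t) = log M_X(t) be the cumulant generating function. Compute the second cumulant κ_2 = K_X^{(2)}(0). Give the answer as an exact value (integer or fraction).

M_X(t) = (e^(t)/8 + 7/8)^6
K_X(t) = log M_X(t) = 6*log(e^(t)/8 + 7/8)
K^(2)(t) = 42*e^(t)/(e^(2*t) + 14*e^(t) + 49)

κ_2 = K^(2)(0) = 21/32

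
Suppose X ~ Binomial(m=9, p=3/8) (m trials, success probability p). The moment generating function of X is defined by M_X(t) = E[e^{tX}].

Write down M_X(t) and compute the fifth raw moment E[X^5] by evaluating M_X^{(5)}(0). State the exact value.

E[X^5] = M′′′′′(0) = 3133107/2048

M_X(t) = (3*e^(t)/8 + 5/8)^9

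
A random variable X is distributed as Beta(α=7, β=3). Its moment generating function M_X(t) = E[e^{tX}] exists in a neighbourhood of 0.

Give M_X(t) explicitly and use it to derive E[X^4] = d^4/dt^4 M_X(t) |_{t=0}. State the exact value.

E[X^4] = M^(4)(0) = 42/143

M_X(t) = ₁F₁(7; 10; t)
M^(4)(t) = 42*₁F₁(11; 14; t)/143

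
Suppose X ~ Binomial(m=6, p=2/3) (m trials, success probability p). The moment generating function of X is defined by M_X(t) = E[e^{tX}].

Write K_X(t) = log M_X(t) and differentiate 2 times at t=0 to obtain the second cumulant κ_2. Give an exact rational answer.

κ_2 = K^(2)(0) = 4/3

M_X(t) = (2*e^(t)/3 + 1/3)^6
K_X(t) = log M_X(t) = 6*log(2*e^(t)/3 + 1/3)
K^(2)(t) = 12*e^(t)/(4*e^(2*t) + 4*e^(t) + 1)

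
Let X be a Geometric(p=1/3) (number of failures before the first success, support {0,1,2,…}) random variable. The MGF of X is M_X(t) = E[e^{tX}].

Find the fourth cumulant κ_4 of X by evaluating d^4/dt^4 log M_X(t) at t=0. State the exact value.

M_X(t) = 1/(3*(1 - 2*e^(t)/3))
K_X(t) = log M_X(t) = -log(1 - 2*e^(t)/3) - log(3)
dK/dt = -2*e^(t)/(2*e^(t) - 3)
d^2K/dt^2 = 6*e^(t)/(4*e^(2*t) - 12*e^(t) + 9)
d^3K/dt^3 = (-12*e^(2*t) - 18*e^(t))/(8*e^(3*t) - 36*e^(2*t) + 54*e^(t) - 27)
d^4K/dt^4 = (24*e^(3*t) + 144*e^(2*t) + 54*e^(t))/(16*e^(4*t) - 96*e^(3*t) + 216*e^(2*t) - 216*e^(t) + 81)

κ_4 = d^4K/dt^4 |_{t=0} = 222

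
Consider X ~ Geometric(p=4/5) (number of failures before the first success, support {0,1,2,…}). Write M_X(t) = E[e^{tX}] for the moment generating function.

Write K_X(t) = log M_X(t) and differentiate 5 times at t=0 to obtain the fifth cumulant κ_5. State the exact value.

M_X(t) = 4/(5*(1 - e^(t)/5))
K_X(t) = log M_X(t) = -log(1 - e^(t)/5) - log(5) + 2*log(2)
dK/dt = -e^(t)/(e^(t) - 5)
d^2K/dt^2 = 5*e^(t)/(e^(2*t) - 10*e^(t) + 25)
d^3K/dt^3 = (-5*e^(2*t) - 25*e^(t))/(e^(3*t) - 15*e^(2*t) + 75*e^(t) - 125)
d^4K/dt^4 = (5*e^(3*t) + 100*e^(2*t) + 125*e^(t))/(e^(4*t) - 20*e^(3*t) + 150*e^(2*t) - 500*e^(t) + 625)
d^5K/dt^5 = (-5*e^(4*t) - 275*e^(3*t) - 1375*e^(2*t) - 625*e^(t))/(e^(5*t) - 25*e^(4*t) + 250*e^(3*t) - 1250*e^(2*t) + 3125*e^(t) - 3125)

κ_5 = d^5K/dt^5 |_{t=0} = 285/128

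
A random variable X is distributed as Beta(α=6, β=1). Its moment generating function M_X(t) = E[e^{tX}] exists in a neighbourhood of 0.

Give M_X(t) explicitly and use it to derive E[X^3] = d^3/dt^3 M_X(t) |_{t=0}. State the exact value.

E[X^3] = d^3M/dt^3 |_{t=0} = 2/3

M_X(t) = ₁F₁(6; 7; t)
dM/dt = 6*₁F₁(7; 8; t)/7
d^2M/dt^2 = 3*₁F₁(8; 9; t)/4
d^3M/dt^3 = 2*₁F₁(9; 10; t)/3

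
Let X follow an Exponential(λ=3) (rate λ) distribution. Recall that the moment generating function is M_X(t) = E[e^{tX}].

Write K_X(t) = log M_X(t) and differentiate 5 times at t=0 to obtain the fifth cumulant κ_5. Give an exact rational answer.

κ_5 = D^5[K](0) = 8/81

M_X(t) = 3/(3 - t)
K_X(t) = log M_X(t) = -log(3 - t) + log(3)
D^5[K](t) = -24/(t^5 - 15*t^4 + 90*t^3 - 270*t^2 + 405*t - 243)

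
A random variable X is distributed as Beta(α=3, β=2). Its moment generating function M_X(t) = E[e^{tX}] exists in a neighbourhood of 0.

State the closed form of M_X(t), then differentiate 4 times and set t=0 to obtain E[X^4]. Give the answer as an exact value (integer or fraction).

E[X^4] = M′′′′(0) = 3/14

M_X(t) = ₁F₁(3; 5; t)
M′(t) = 3*₁F₁(4; 6; t)/5
M′′(t) = 2*₁F₁(5; 7; t)/5
M′′′(t) = 2*₁F₁(6; 8; t)/7
M′′′′(t) = 3*₁F₁(7; 9; t)/14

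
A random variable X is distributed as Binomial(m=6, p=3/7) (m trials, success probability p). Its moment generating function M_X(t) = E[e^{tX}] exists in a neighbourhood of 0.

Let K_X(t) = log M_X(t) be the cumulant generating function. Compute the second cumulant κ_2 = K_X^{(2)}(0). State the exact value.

M_X(t) = (3*e^(t)/7 + 4/7)^6
K_X(t) = log M_X(t) = 6*log(3*e^(t)/7 + 4/7)
D^2[K](t) = 72*e^(t)/(9*e^(2*t) + 24*e^(t) + 16)

κ_2 = D^2[K](0) = 72/49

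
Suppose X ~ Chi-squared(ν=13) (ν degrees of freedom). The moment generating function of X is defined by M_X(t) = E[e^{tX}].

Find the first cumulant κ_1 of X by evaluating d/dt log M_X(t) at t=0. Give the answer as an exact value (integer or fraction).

M_X(t) = (1 - 2*t)^(-13/2)
K_X(t) = log M_X(t) = -13*log(1 - 2*t)/2
K^(1)(t) = -13/(2*t - 1)

κ_1 = K^(1)(0) = 13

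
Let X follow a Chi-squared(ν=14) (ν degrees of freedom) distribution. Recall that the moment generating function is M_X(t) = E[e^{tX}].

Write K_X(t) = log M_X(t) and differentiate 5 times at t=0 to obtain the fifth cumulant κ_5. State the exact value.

M_X(t) = (1 - 2*t)^(-7)
K_X(t) = log M_X(t) = -7*log(1 - 2*t)
K^(5)(t) = -5376/(32*t^5 - 80*t^4 + 80*t^3 - 40*t^2 + 10*t - 1)

κ_5 = K^(5)(0) = 5376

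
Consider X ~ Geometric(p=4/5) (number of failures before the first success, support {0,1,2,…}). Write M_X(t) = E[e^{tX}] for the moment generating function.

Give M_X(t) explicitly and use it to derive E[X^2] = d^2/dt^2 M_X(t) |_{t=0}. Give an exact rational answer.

E[X^2] = M^(2)(0) = 3/8

M_X(t) = 4/(5*(1 - e^(t)/5))
M^(2)(t) = (-4*e^(2*t) - 20*e^(t))/(e^(3*t) - 15*e^(2*t) + 75*e^(t) - 125)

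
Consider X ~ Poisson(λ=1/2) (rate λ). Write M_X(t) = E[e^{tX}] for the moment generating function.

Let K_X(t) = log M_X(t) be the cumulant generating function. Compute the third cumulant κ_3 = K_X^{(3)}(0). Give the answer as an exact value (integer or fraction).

M_X(t) = e^(e^(t)/2 - 1/2)
K_X(t) = log M_X(t) = e^(t)/2 - 1/2
K^(3)(t) = e^(t)/2

κ_3 = K^(3)(0) = 1/2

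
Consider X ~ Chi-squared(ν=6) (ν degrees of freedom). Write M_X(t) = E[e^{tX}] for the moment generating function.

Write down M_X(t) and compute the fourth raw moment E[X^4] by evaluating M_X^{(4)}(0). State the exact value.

M_X(t) = (1 - 2*t)^(-3)
M^(4)(t) = -5760/(128*t^7 - 448*t^6 + 672*t^5 - 560*t^4 + 280*t^3 - 84*t^2 + 14*t - 1)

E[X^4] = M^(4)(0) = 5760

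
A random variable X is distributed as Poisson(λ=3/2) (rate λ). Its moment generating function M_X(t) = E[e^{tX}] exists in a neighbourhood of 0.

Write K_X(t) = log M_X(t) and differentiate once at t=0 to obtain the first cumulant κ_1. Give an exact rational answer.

M_X(t) = e^(3*e^(t)/2 - 3/2)
K_X(t) = log M_X(t) = 3*e^(t)/2 - 3/2
K^(1)(t) = 3*e^(t)/2

κ_1 = K^(1)(0) = 3/2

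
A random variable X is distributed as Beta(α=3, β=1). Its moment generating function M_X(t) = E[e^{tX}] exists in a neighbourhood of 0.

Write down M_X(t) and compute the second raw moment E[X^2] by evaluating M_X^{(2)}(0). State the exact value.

M_X(t) = ₁F₁(3; 4; t)
M^(2)(t) = 3*₁F₁(5; 6; t)/5

E[X^2] = M^(2)(0) = 3/5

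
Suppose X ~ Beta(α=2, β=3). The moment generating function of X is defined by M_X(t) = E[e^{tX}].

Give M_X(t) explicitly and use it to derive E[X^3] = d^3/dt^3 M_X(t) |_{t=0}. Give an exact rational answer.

M_X(t) = ₁F₁(2; 5; t)
dM/dt = 2*₁F₁(3; 6; t)/5
d^2M/dt^2 = ₁F₁(4; 7; t)/5
d^3M/dt^3 = 4*₁F₁(5; 8; t)/35

E[X^3] = d^3M/dt^3 |_{t=0} = 4/35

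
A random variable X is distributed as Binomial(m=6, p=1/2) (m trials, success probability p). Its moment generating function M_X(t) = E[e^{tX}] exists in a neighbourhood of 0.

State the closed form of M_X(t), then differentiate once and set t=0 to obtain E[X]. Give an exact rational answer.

M_X(t) = (e^(t)/2 + 1/2)^6
M′(t) = 3*e^(6*t)/32 + 15*e^(5*t)/32 + 15*e^(4*t)/16 + 15*e^(3*t)/16 + 15*e^(2*t)/32 + 3*e^(t)/32

E[X] = M′(0) = 3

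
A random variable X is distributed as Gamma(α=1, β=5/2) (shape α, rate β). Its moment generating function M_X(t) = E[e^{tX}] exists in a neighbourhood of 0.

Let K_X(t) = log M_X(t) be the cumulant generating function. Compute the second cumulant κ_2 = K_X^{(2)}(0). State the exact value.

κ_2 = K′′(0) = 4/25

M_X(t) = 5/(2*(5/2 - t))
K_X(t) = log M_X(t) = -log(5/2 - t) - log(2) + log(5)
K′(t) = -2/(2*t - 5)
K′′(t) = 4/(4*t^2 - 20*t + 25)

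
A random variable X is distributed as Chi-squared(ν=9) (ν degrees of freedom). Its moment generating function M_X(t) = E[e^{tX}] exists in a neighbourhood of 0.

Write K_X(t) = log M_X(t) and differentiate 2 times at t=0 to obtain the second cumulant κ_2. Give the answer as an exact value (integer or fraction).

κ_2 = K^(2)(0) = 18

M_X(t) = (1 - 2*t)^(-9/2)
K_X(t) = log M_X(t) = -9*log(1 - 2*t)/2
K^(2)(t) = 18/(4*t^2 - 4*t + 1)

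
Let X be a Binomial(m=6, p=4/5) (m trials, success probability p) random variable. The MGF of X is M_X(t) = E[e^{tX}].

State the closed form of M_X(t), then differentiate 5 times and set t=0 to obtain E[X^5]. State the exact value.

M_X(t) = (4*e^(t)/5 + 1/5)^6
dM/dt = 24576*e^(6*t)/15625 + 6144*e^(5*t)/3125 + 3072*e^(4*t)/3125 + 768*e^(3*t)/3125 + 96*e^(2*t)/3125 + 24*e^(t)/15625
d^2M/dt^2 = 147456*e^(6*t)/15625 + 6144*e^(5*t)/625 + 12288*e^(4*t)/3125 + 2304*e^(3*t)/3125 + 192*e^(2*t)/3125 + 24*e^(t)/15625
d^3M/dt^3 = 884736*e^(6*t)/15625 + 6144*e^(5*t)/125 + 49152*e^(4*t)/3125 + 6912*e^(3*t)/3125 + 384*e^(2*t)/3125 + 24*e^(t)/15625
d^4M/dt^4 = 5308416*e^(6*t)/15625 + 6144*e^(5*t)/25 + 196608*e^(4*t)/3125 + 20736*e^(3*t)/3125 + 768*e^(2*t)/3125 + 24*e^(t)/15625
d^5M/dt^5 = 31850496*e^(6*t)/15625 + 6144*e^(5*t)/5 + 786432*e^(4*t)/3125 + 62208*e^(3*t)/3125 + 1536*e^(2*t)/3125 + 24*e^(t)/15625

E[X^5] = d^5M/dt^5 |_{t=0} = 2212056/625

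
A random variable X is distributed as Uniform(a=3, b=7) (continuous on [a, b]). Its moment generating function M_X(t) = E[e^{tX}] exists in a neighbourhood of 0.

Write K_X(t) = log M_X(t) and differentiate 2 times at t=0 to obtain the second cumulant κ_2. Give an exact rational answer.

M_X(t) = (e^(7*t) - e^(3*t))/(4*t)
K_X(t) = log M_X(t) = -log(t) + log(e^(7*t) - e^(3*t)) - 2*log(2)
K′(t) = (7*t*e^(4*t) - 3*t - e^(4*t) + 1)/(t*e^(4*t) - t)
K′′(t) = (-16*t^2*e^(4*t) + e^(8*t) - 2*e^(4*t) + 1)/(t^2*e^(8*t) - 2*t^2*e^(4*t) + t^2)

κ_2 = K′′(0) = 4/3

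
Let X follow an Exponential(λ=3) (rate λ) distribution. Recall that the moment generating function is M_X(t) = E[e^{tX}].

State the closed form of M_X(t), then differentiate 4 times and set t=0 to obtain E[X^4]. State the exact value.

M_X(t) = 3/(3 - t)
M′(t) = 3/(t^2 - 6*t + 9)
M′′(t) = -6/(t^3 - 9*t^2 + 27*t - 27)
M′′′(t) = 18/(t^4 - 12*t^3 + 54*t^2 - 108*t + 81)
M′′′′(t) = -72/(t^5 - 15*t^4 + 90*t^3 - 270*t^2 + 405*t - 243)

E[X^4] = M′′′′(0) = 8/27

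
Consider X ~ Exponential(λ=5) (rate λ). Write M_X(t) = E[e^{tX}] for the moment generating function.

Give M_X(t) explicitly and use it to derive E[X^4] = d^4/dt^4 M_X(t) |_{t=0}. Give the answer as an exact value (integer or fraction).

E[X^4] = M′′′′(0) = 24/625

M_X(t) = 5/(5 - t)
M′(t) = 5/(t^2 - 10*t + 25)
M′′(t) = -10/(t^3 - 15*t^2 + 75*t - 125)
M′′′(t) = 30/(t^4 - 20*t^3 + 150*t^2 - 500*t + 625)
M′′′′(t) = -120/(t^5 - 25*t^4 + 250*t^3 - 1250*t^2 + 3125*t - 3125)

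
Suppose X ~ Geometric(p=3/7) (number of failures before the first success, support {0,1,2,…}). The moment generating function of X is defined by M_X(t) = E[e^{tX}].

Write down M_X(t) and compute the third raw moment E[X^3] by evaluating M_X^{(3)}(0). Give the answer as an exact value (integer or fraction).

E[X^3] = M^(3)(0) = 236/9

M_X(t) = 3/(7*(1 - 4*e^(t)/7))
M^(3)(t) = (192*e^(3*t) + 1344*e^(2*t) + 588*e^(t))/(256*e^(4*t) - 1792*e^(3*t) + 4704*e^(2*t) - 5488*e^(t) + 2401)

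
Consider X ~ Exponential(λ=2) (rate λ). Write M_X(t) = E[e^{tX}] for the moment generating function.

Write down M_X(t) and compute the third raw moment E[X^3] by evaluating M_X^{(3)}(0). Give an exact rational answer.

M_X(t) = 2/(2 - t)
M^(3)(t) = 12/(t^4 - 8*t^3 + 24*t^2 - 32*t + 16)

E[X^3] = M^(3)(0) = 3/4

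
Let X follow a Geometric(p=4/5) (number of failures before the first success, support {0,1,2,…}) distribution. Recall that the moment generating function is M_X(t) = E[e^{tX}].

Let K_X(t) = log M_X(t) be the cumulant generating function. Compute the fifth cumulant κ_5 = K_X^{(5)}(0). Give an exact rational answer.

M_X(t) = 4/(5*(1 - e^(t)/5))
K_X(t) = log M_X(t) = -log(1 - e^(t)/5) - log(5) + 2*log(2)
K′(t) = -e^(t)/(e^(t) - 5)
K′′(t) = 5*e^(t)/(e^(2*t) - 10*e^(t) + 25)
K′′′(t) = (-5*e^(2*t) - 25*e^(t))/(e^(3*t) - 15*e^(2*t) + 75*e^(t) - 125)
K′′′′(t) = (5*e^(3*t) + 100*e^(2*t) + 125*e^(t))/(e^(4*t) - 20*e^(3*t) + 150*e^(2*t) - 500*e^(t) + 625)
K′′′′′(t) = (-5*e^(4*t) - 275*e^(3*t) - 1375*e^(2*t) - 625*e^(t))/(e^(5*t) - 25*e^(4*t) + 250*e^(3*t) - 1250*e^(2*t) + 3125*e^(t) - 3125)

κ_5 = K′′′′′(0) = 285/128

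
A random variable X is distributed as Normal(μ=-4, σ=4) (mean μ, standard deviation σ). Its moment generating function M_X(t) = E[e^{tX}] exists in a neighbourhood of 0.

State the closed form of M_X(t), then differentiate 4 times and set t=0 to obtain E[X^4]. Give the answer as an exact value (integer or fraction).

E[X^4] = D^4[M](0) = 2560

M_X(t) = e^(8*t^2 - 4*t)
D^4[M](t) = (65536*t^4*e^(8*t^2) - 65536*t^3*e^(8*t^2) + 49152*t^2*e^(8*t^2) - 16384*t*e^(8*t^2) + 2560*e^(8*t^2))*e^(-4*t)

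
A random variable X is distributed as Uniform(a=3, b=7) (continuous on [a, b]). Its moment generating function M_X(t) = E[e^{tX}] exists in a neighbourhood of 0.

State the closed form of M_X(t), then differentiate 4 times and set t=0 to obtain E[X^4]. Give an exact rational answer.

M_X(t) = (e^(7*t) - e^(3*t))/(4*t)

E[X^4] = M^(4)(0) = 4141/5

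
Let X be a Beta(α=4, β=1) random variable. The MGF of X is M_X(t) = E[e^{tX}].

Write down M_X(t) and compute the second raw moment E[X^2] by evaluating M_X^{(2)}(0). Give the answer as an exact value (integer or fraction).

E[X^2] = D^2[M](0) = 2/3

M_X(t) = ₁F₁(4; 5; t)
D^2[M](t) = 2*₁F₁(6; 7; t)/3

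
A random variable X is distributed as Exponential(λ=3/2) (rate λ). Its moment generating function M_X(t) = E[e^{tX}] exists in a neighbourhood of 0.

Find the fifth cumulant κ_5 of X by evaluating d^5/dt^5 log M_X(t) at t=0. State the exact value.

κ_5 = D^5[K](0) = 256/81

M_X(t) = 3/(2*(3/2 - t))
K_X(t) = log M_X(t) = -log(3/2 - t) - log(2) + log(3)
D^5[K](t) = -768/(32*t^5 - 240*t^4 + 720*t^3 - 1080*t^2 + 810*t - 243)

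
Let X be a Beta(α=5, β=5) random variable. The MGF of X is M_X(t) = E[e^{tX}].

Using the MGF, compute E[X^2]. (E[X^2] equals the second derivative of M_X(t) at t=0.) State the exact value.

E[X^2] = M^(2)(0) = 3/11

M_X(t) = ₁F₁(5; 10; t)
M^(2)(t) = 3*₁F₁(7; 12; t)/11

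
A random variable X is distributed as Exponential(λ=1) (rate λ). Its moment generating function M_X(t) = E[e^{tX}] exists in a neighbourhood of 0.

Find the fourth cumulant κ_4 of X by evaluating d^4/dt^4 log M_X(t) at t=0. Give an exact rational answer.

M_X(t) = 1/(1 - t)
K_X(t) = log M_X(t) = -log(1 - t)
D^4[K](t) = 6/(t^4 - 4*t^3 + 6*t^2 - 4*t + 1)

κ_4 = D^4[K](0) = 6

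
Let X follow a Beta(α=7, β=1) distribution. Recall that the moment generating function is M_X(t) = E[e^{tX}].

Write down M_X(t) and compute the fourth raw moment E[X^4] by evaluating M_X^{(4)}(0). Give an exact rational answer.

M_X(t) = ₁F₁(7; 8; t)
dM/dt = 7*₁F₁(8; 9; t)/8
d^2M/dt^2 = 7*₁F₁(9; 10; t)/9
d^3M/dt^3 = 7*₁F₁(10; 11; t)/10
d^4M/dt^4 = 7*₁F₁(11; 12; t)/11

E[X^4] = d^4M/dt^4 |_{t=0} = 7/11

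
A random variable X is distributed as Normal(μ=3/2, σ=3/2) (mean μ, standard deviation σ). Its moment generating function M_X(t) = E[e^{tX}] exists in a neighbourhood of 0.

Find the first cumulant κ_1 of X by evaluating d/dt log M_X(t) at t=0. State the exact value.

M_X(t) = e^(9*t^2/8 + 3*t/2)
K_X(t) = log M_X(t) = 9*t^2/8 + 3*t/2
D[K](t) = 9*t/4 + 3/2

κ_1 = D[K](0) = 3/2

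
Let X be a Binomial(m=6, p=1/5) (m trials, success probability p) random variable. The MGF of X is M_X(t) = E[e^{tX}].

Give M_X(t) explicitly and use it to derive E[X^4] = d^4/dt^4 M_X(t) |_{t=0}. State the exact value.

E[X^4] = d^4M/dt^4 |_{t=0} = 1992/125

M_X(t) = (e^(t)/5 + 4/5)^6
dM/dt = 6*e^(6*t)/15625 + 24*e^(5*t)/3125 + 192*e^(4*t)/3125 + 768*e^(3*t)/3125 + 1536*e^(2*t)/3125 + 6144*e^(t)/15625
d^2M/dt^2 = 36*e^(6*t)/15625 + 24*e^(5*t)/625 + 768*e^(4*t)/3125 + 2304*e^(3*t)/3125 + 3072*e^(2*t)/3125 + 6144*e^(t)/15625
d^3M/dt^3 = 216*e^(6*t)/15625 + 24*e^(5*t)/125 + 3072*e^(4*t)/3125 + 6912*e^(3*t)/3125 + 6144*e^(2*t)/3125 + 6144*e^(t)/15625
d^4M/dt^4 = 1296*e^(6*t)/15625 + 24*e^(5*t)/25 + 12288*e^(4*t)/3125 + 20736*e^(3*t)/3125 + 12288*e^(2*t)/3125 + 6144*e^(t)/15625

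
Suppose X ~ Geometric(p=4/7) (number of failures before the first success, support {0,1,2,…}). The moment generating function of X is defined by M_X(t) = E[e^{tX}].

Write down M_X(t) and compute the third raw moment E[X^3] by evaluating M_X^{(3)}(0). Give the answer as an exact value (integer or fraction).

E[X^3] = M^(3)(0) = 213/32

M_X(t) = 4/(7*(1 - 3*e^(t)/7))
M^(3)(t) = (108*e^(3*t) + 1008*e^(2*t) + 588*e^(t))/(81*e^(4*t) - 756*e^(3*t) + 2646*e^(2*t) - 4116*e^(t) + 2401)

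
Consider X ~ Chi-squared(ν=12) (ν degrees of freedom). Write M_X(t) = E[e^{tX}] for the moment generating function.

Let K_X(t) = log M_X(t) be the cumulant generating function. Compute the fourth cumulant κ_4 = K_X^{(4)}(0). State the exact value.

M_X(t) = (1 - 2*t)^(-6)
K_X(t) = log M_X(t) = -6*log(1 - 2*t)
dK/dt = -12/(2*t - 1)
d^2K/dt^2 = 24/(4*t^2 - 4*t + 1)
d^3K/dt^3 = -96/(8*t^3 - 12*t^2 + 6*t - 1)
d^4K/dt^4 = 576/(16*t^4 - 32*t^3 + 24*t^2 - 8*t + 1)

κ_4 = d^4K/dt^4 |_{t=0} = 576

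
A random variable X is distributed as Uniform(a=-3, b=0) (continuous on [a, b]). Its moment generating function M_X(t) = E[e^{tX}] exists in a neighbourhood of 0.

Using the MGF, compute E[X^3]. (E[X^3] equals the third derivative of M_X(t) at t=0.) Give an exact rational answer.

M_X(t) = (1 - e^(-3*t))/(3*t)
M^(3)(t) = (9*t^3 + 9*t^2 + 6*t - 2*e^(3*t) + 2)*e^(-3*t)/t^4

E[X^3] = M^(3)(0) = -27/4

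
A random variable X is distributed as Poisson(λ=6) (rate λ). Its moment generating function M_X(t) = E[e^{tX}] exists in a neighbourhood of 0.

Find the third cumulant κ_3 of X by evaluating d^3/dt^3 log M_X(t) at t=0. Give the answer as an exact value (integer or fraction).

κ_3 = K^(3)(0) = 6

M_X(t) = e^(6*e^(t) - 6)
K_X(t) = log M_X(t) = 6*e^(t) - 6
K^(3)(t) = 6*e^(t)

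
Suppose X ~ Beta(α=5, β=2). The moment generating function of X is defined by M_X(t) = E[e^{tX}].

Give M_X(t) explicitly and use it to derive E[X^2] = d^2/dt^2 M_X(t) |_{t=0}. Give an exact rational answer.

M_X(t) = ₁F₁(5; 7; t)
dM/dt = 5*₁F₁(6; 8; t)/7
d^2M/dt^2 = 15*₁F₁(7; 9; t)/28

E[X^2] = d^2M/dt^2 |_{t=0} = 15/28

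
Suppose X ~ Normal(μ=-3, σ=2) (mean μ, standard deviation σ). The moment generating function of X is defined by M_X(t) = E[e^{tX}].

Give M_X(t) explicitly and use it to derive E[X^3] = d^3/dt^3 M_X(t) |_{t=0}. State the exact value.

E[X^3] = M^(3)(0) = -63

M_X(t) = e^(2*t^2 - 3*t)
M^(3)(t) = (64*t^3*e^(2*t^2) - 144*t^2*e^(2*t^2) + 156*t*e^(2*t^2) - 63*e^(2*t^2))*e^(-3*t)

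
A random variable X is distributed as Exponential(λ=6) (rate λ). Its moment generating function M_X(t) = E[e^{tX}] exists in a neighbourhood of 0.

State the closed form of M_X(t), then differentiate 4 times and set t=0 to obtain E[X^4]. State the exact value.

M_X(t) = 6/(6 - t)
M′(t) = 6/(t^2 - 12*t + 36)
M′′(t) = -12/(t^3 - 18*t^2 + 108*t - 216)
M′′′(t) = 36/(t^4 - 24*t^3 + 216*t^2 - 864*t + 1296)
M′′′′(t) = -144/(t^5 - 30*t^4 + 360*t^3 - 2160*t^2 + 6480*t - 7776)

E[X^4] = M′′′′(0) = 1/54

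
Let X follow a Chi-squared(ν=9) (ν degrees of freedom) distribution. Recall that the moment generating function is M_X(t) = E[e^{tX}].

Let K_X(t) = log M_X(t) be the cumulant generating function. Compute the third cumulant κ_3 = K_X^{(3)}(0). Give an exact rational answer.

M_X(t) = (1 - 2*t)^(-9/2)
K_X(t) = log M_X(t) = -9*log(1 - 2*t)/2
K^(3)(t) = -72/(8*t^3 - 12*t^2 + 6*t - 1)

κ_3 = K^(3)(0) = 72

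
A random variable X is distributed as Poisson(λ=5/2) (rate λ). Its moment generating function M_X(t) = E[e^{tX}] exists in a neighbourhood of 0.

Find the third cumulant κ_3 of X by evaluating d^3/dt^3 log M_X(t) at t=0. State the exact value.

κ_3 = D^3[K](0) = 5/2

M_X(t) = e^(5*e^(t)/2 - 5/2)
K_X(t) = log M_X(t) = 5*e^(t)/2 - 5/2
D^3[K](t) = 5*e^(t)/2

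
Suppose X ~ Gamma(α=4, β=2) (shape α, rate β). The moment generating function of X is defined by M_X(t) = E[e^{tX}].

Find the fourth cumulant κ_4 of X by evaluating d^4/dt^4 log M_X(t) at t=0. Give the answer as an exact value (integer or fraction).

M_X(t) = 16/(2 - t)^4
K_X(t) = log M_X(t) = -4*log(2 - t) + 4*log(2)
K^(4)(t) = 24/(t^4 - 8*t^3 + 24*t^2 - 32*t + 16)

κ_4 = K^(4)(0) = 3/2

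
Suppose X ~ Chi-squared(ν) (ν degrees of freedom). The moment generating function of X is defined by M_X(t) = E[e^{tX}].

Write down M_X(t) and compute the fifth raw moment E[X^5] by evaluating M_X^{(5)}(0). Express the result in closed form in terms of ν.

E[X^5] = d^5M/dt^5 |_{t=0} = ν*(ν^4 + 20*ν^3 + 140*ν^2 + 400*ν + 384)

M_X(t) = (1 - 2*t)^(-ν/2)
dM/dt = -ν/(2*t*(1 - 2*t)^(ν/2) - (1 - 2*t)^(ν/2))
d^2M/dt^2 = (ν^2 + 2*ν)/(4*t^2*(1 - 2*t)^(ν/2) - 4*t*(1 - 2*t)^(ν/2) + (1 - 2*t)^(ν/2))
d^3M/dt^3 = (-ν^3 - 6*ν^2 - 8*ν)/(8*t^3*(1 - 2*t)^(ν/2) - 12*t^2*(1 - 2*t)^(ν/2) + 6*t*(1 - 2*t)^(ν/2) - (1 - 2*t)^(ν/2))
d^4M/dt^4 = (ν^4 + 12*ν^3 + 44*ν^2 + 48*ν)/(16*t^4*(1 - 2*t)^(ν/2) - 32*t^3*(1 - 2*t)^(ν/2) + 24*t^2*(1 - 2*t)^(ν/2) - 8*t*(1 - 2*t)^(ν/2) + (1 - 2*t)^(ν/2))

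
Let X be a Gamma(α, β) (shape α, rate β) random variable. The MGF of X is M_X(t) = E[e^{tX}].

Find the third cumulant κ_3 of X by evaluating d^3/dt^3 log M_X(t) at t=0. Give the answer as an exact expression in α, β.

κ_3 = K′′′(0) = 2*α/β^3

M_X(t) = (β/(β - t))^α
K_X(t) = log M_X(t) = α*(log(β) - log(β - t))
K′(t) = -α/(-β + t)
K′′(t) = α/(β^2 - 2*β*t + t^2)
K′′′(t) = -2*α/(-β^3 + 3*β^2*t - 3*β*t^2 + t^3)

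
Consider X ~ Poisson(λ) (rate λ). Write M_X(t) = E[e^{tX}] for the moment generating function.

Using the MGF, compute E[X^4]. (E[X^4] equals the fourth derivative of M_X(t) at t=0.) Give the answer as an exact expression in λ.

E[X^4] = d^4M/dt^4 |_{t=0} = λ*(λ^3 + 6*λ^2 + 7*λ + 1)

M_X(t) = e^(λ*(e^(t) - 1))
dM/dt = λ*e^(-λ)*e^(t)*e^(λ*e^(t))
d^2M/dt^2 = (λ^2*e^(2*t)*e^(λ*e^(t)) + λ*e^(t)*e^(λ*e^(t)))*e^(-λ)
d^3M/dt^3 = (λ^3*e^(3*t)*e^(λ*e^(t)) + 3*λ^2*e^(2*t)*e^(λ*e^(t)) + λ*e^(t)*e^(λ*e^(t)))*e^(-λ)
d^4M/dt^4 = (λ^4*e^(4*t)*e^(λ*e^(t)) + 6*λ^3*e^(3*t)*e^(λ*e^(t)) + 7*λ^2*e^(2*t)*e^(λ*e^(t)) + λ*e^(t)*e^(λ*e^(t)))*e^(-λ)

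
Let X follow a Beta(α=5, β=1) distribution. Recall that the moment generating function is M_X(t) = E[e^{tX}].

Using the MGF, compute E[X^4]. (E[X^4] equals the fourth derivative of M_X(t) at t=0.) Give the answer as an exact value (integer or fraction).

M_X(t) = ₁F₁(5; 6; t)
M^(4)(t) = 5*₁F₁(9; 10; t)/9

E[X^4] = M^(4)(0) = 5/9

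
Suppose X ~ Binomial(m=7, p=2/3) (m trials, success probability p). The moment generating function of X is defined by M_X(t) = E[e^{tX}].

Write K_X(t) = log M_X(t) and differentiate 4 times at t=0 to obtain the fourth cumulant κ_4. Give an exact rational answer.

M_X(t) = (2*e^(t)/3 + 1/3)^7
K_X(t) = log M_X(t) = 7*log(2*e^(t)/3 + 1/3)
D^4[K](t) = (56*e^(3*t) - 112*e^(2*t) + 14*e^(t))/(16*e^(4*t) + 32*e^(3*t) + 24*e^(2*t) + 8*e^(t) + 1)

κ_4 = D^4[K](0) = -14/27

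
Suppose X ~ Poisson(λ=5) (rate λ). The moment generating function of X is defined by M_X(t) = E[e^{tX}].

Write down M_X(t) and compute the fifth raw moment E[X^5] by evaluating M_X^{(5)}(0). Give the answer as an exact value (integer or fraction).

M_X(t) = e^(5*e^(t) - 5)
M′(t) = 5*e^(-5)*e^(t)*e^(5*e^(t))
M′′(t) = (25*e^(2*t)*e^(5*e^(t)) + 5*e^(t)*e^(5*e^(t)))*e^(-5)
M′′′(t) = (125*e^(3*t)*e^(5*e^(t)) + 75*e^(2*t)*e^(5*e^(t)) + 5*e^(t)*e^(5*e^(t)))*e^(-5)
M′′′′(t) = (625*e^(4*t)*e^(5*e^(t)) + 750*e^(3*t)*e^(5*e^(t)) + 175*e^(2*t)*e^(5*e^(t)) + 5*e^(t)*e^(5*e^(t)))*e^(-5)
M′′′′′(t) = (3125*e^(5*t)*e^(5*e^(t)) + 6250*e^(4*t)*e^(5*e^(t)) + 3125*e^(3*t)*e^(5*e^(t)) + 375*e^(2*t)*e^(5*e^(t)) + 5*e^(t)*e^(5*e^(t)))*e^(-5)

E[X^5] = M′′′′′(0) = 12880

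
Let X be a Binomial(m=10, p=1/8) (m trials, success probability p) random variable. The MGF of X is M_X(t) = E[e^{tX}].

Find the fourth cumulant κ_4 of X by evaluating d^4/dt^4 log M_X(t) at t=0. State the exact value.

M_X(t) = (e^(t)/8 + 7/8)^10
K_X(t) = log M_X(t) = 10*log(e^(t)/8 + 7/8)
K^(4)(t) = (70*e^(3*t) - 1960*e^(2*t) + 3430*e^(t))/(e^(4*t) + 28*e^(3*t) + 294*e^(2*t) + 1372*e^(t) + 2401)

κ_4 = K^(4)(0) = 385/1024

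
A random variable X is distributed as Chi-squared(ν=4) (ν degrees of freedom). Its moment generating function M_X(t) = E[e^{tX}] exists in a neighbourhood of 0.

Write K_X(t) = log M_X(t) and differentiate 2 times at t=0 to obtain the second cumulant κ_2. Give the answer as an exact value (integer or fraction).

κ_2 = K^(2)(0) = 8

M_X(t) = (1 - 2*t)^(-2)
K_X(t) = log M_X(t) = -2*log(1 - 2*t)
K^(2)(t) = 8/(4*t^2 - 4*t + 1)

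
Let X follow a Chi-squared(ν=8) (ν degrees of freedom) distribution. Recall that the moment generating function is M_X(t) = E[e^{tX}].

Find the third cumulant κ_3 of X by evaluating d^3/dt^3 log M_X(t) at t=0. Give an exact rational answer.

M_X(t) = (1 - 2*t)^(-4)
K_X(t) = log M_X(t) = -4*log(1 - 2*t)
D^3[K](t) = -64/(8*t^3 - 12*t^2 + 6*t - 1)

κ_3 = D^3[K](0) = 64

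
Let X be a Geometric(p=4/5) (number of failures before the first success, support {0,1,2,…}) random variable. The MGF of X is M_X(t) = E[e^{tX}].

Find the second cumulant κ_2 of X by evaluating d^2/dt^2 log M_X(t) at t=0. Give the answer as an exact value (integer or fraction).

M_X(t) = 4/(5*(1 - e^(t)/5))
K_X(t) = log M_X(t) = -log(1 - e^(t)/5) - log(5) + 2*log(2)
K′(t) = -e^(t)/(e^(t) - 5)
K′′(t) = 5*e^(t)/(e^(2*t) - 10*e^(t) + 25)

κ_2 = K′′(0) = 5/16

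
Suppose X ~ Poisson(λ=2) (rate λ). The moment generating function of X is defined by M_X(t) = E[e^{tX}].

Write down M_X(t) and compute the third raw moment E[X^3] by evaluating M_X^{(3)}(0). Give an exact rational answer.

M_X(t) = e^(2*e^(t) - 2)
M^(3)(t) = (8*e^(3*t)*e^(2*e^(t)) + 12*e^(2*t)*e^(2*e^(t)) + 2*e^(t)*e^(2*e^(t)))*e^(-2)

E[X^3] = M^(3)(0) = 22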